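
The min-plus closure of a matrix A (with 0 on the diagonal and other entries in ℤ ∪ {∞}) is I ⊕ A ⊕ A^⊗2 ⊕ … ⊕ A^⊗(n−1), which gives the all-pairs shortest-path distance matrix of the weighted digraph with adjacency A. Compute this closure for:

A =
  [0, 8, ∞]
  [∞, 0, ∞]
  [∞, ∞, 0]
Closure =
  [0, 8, ∞]
  [∞, 0, ∞]
  [∞, ∞, 0]

This is the Floyd-Warshall all-pairs shortest-path computation. For each intermediate vertex k = 0, 1, …, 2, update dist[i][j] ← min(dist[i][j], dist[i][k] + dist[k][j]). The final matrix gives, for each (i, j), the minimum total weight of any directed path from i to j (possibly empty when i = j).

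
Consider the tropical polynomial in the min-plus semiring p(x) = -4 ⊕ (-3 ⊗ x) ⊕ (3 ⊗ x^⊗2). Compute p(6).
p(6) = -4

A tropical monomial a ⊗ x^⊗i evaluates to a + i · x. Evaluating each term at x = 6:
  Term 0 contributes -4 + 0 · 6 = -4
  Term 1 contributes -3 + 1 · 6 = 3
  Term 2 contributes 3 + 2 · 6 = 15
p(6) = ⊕ of these = min[-4, 3, 15] = -4.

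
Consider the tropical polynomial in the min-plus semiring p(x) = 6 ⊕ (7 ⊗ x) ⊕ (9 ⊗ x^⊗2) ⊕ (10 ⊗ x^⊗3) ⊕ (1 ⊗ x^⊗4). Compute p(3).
p(3) = 6

A tropical monomial a ⊗ x^⊗i evaluates to a + i · x. Evaluating each term at x = 3:
  Term 0 contributes 6 + 0 · 3 = 6
  Term 1 contributes 7 + 1 · 3 = 10
  Term 2 contributes 9 + 2 · 3 = 15
  Term 3 contributes 10 + 3 · 3 = 19
  Term 4 contributes 1 + 4 · 3 = 13
p(3) = ⊕ of these = min[6, 10, 15, 19, 13] = 6.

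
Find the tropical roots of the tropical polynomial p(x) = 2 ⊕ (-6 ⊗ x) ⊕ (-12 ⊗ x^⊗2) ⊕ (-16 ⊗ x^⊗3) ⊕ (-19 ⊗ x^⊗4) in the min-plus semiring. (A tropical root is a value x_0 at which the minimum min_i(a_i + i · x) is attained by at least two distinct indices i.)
Roots: {3, 4, 6, 8}

Each tropical root is a break point of the lower envelope of the lines y = a_i + i · x (there are 5 lines, with slopes 0, 1, ..., 4). Only the lines that attain the minimum somewhere contribute to roots; other lines are dominated. Here the surviving (envelope) indices are i = 4, i = 3, i = 2, i = 1, i = 0.
Intersections between consecutive envelope lines give the roots: for adjacent envelope indices i < j the intersection is x = (a_i − a_j) / (j − i). Reading off the sorted break points: {3, 4, 6, 8}.
Verification: at each break x_0, at least two indices attain the minimum of min_i(a_i + i · x_0).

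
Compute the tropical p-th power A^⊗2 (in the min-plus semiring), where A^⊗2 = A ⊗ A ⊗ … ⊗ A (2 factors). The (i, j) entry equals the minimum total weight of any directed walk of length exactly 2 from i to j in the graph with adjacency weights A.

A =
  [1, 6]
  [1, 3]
A^⊗2 =
  [2, 7]
  [2, 6]

Each entry (A^⊗2)_ij equals the minimum over all length-2 walks i = v_0 → v_1 → … → v_2 = j of Σ_t A[v_t][v_{t+1}]. For example, for (i, j) = (0, 1) we minimise over 2 possible intermediate vertex sequences; the minimum is 7, attained along the walk 0 → 0 → 1.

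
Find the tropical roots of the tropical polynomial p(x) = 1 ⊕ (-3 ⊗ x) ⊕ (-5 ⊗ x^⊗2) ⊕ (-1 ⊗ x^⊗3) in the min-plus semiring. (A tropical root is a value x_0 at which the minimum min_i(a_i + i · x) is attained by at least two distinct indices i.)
Roots: {-4, 2, 4}

Each tropical root is a break point of the lower envelope of the lines y = a_i + i · x (there are 4 lines, with slopes 0, 1, ..., 3). Only the lines that attain the minimum somewhere contribute to roots; other lines are dominated. Here the surviving (envelope) indices are i = 3, i = 2, i = 1, i = 0.
Intersections between consecutive envelope lines give the roots: for adjacent envelope indices i < j the intersection is x = (a_i − a_j) / (j − i). Reading off the sorted break points: {-4, 2, 4}.
Verification: at each break x_0, at least two indices attain the minimum of min_i(a_i + i · x_0).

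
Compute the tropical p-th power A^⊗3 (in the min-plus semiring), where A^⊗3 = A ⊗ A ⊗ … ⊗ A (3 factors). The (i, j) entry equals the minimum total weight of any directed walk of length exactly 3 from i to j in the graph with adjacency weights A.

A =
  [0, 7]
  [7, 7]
A^⊗3 =
  [0, 7]
  [7, 14]

Each entry (A^⊗3)_ij equals the minimum over all length-3 walks i = v_0 → v_1 → … → v_3 = j of Σ_t A[v_t][v_{t+1}]. For example, for (i, j) = (0, 1) we minimise over 4 possible intermediate vertex sequences; the minimum is 7, attained along the walk 0 → 0 → 0 → 1.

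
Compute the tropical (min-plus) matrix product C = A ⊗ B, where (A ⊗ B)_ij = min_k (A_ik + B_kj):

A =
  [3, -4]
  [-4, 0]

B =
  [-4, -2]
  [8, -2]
A ⊗ B =
  [-1, -6]
  [-8, -6]

Apply the min-plus product entry-by-entry:
  C[0][0] = min over k of (A[0][0] + B[0][0] = 3 + -4 = -1, A[0][1] + B[1][0] = -4 + 8 = 4) = -1 (attained at k = 0)
  C[0][1] = min over k of (A[0][0] + B[0][1] = 3 + -2 = 1, A[0][1] + B[1][1] = -4 + -2 = -6) = -6 (attained at k = 1)
  C[1][0] = min over k of (A[1][0] + B[0][0] = -4 + -4 = -8, A[1][1] + B[1][0] = 0 + 8 = 8) = -8 (attained at k = 0)
  C[1][1] = min over k of (A[1][0] + B[0][1] = -4 + -2 = -6, A[1][1] + B[1][1] = 0 + -2 = -2) = -6 (attained at k = 0)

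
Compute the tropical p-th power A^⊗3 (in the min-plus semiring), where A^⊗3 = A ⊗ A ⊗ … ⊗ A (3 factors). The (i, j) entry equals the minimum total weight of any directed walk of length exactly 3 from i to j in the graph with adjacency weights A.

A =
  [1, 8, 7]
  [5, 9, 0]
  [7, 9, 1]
A^⊗3 =
  [3, 10, 9]
  [7, 10, 2]
  [9, 11, 3]

Each entry (A^⊗3)_ij equals the minimum over all length-3 walks i = v_0 → v_1 → … → v_3 = j of Σ_t A[v_t][v_{t+1}]. For example, for (i, j) = (0, 2) we minimise over 9 possible intermediate vertex sequences; the minimum is 9, attained along the walk 0 → 0 → 0 → 2.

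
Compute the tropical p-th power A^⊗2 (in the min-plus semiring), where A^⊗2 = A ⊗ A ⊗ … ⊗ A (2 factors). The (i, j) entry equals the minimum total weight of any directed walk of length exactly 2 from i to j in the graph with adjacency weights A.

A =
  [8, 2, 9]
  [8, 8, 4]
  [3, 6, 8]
A^⊗2 =
  [10, 10, 6]
  [7, 10, 12]
  [11, 5, 10]

Each entry (A^⊗2)_ij equals the minimum over all length-2 walks i = v_0 → v_1 → … → v_2 = j of Σ_t A[v_t][v_{t+1}]. For example, for (i, j) = (0, 2) we minimise over 3 possible intermediate vertex sequences; the minimum is 6, attained along the walk 0 → 1 → 2.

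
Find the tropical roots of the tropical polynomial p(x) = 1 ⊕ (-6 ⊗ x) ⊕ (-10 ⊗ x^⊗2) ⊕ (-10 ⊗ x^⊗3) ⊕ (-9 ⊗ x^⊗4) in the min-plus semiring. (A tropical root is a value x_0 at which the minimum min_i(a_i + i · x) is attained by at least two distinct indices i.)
Roots: {-1, 0, 4, 7}

Each tropical root is a break point of the lower envelope of the lines y = a_i + i · x (there are 5 lines, with slopes 0, 1, ..., 4). Only the lines that attain the minimum somewhere contribute to roots; other lines are dominated. Here the surviving (envelope) indices are i = 4, i = 3, i = 2, i = 1, i = 0.
Intersections between consecutive envelope lines give the roots: for adjacent envelope indices i < j the intersection is x = (a_i − a_j) / (j − i). Reading off the sorted break points: {-1, 0, 4, 7}.
Verification: at each break x_0, at least two indices attain the minimum of min_i(a_i + i · x_0).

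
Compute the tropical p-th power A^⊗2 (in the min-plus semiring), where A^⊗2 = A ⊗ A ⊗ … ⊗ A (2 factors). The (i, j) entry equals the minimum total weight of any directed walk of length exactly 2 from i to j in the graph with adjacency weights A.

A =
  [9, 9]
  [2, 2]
A^⊗2 =
  [11, 11]
  [4, 4]

Each entry (A^⊗2)_ij equals the minimum over all length-2 walks i = v_0 → v_1 → … → v_2 = j of Σ_t A[v_t][v_{t+1}]. For example, for (i, j) = (0, 1) we minimise over 2 possible intermediate vertex sequences; the minimum is 11, attained along the walk 0 → 1 → 1.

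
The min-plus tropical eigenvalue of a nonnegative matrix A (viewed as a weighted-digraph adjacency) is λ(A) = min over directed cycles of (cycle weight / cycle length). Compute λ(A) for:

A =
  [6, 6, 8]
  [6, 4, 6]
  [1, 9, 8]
λ(A) = 4

Enumerate directed cycles and compute their means (weight / length). Sample:
  cycle 0 → 0: weight = 6, length = 1, mean = 6/1 ≈ 6.000
  cycle 1 → 1: weight = 4, length = 1, mean = 4/1 ≈ 4.000
  cycle 2 → 2: weight = 8, length = 1, mean = 8/1 ≈ 8.000
  cycle 0 → 1 → 0: weight = 12, length = 2, mean = 12/2 ≈ 6.000
  cycle 0 → 2 → 0: weight = 9, length = 2, mean = 9/2 ≈ 4.500
  cycle 1 → 0 → 1: weight = 12, length = 2, mean = 12/2 ≈ 6.000
Minimum mean = 4.000, attained e.g. along the cycle 1 → 1 with weight 4 and length 1. So λ(A) = 4/1 = 4.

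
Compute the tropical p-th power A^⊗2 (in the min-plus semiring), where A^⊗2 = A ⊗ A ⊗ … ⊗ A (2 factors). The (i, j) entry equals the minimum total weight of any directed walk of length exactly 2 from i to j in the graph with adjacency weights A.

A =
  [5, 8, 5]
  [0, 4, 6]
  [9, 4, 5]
A^⊗2 =
  [8, 9, 10]
  [4, 8, 5]
  [4, 8, 10]

Each entry (A^⊗2)_ij equals the minimum over all length-2 walks i = v_0 → v_1 → … → v_2 = j of Σ_t A[v_t][v_{t+1}]. For example, for (i, j) = (0, 2) we minimise over 3 possible intermediate vertex sequences; the minimum is 10, attained along the walk 0 → 0 → 2.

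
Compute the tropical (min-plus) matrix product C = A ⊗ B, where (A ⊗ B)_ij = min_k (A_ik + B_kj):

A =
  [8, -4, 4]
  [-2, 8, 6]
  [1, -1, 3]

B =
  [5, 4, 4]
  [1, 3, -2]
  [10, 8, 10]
A ⊗ B =
  [-3, -1, -6]
  [3, 2, 2]
  [0, 2, -3]

Apply the min-plus product entry-by-entry:
  C[0][0] = min over k of (A[0][0] + B[0][0] = 8 + 5 = 13, A[0][1] + B[1][0] = -4 + 1 = -3, A[0][2] + B[2][0] = 4 + 10 = 14) = -3 (attained at k = 1)
  C[0][1] = min over k of (A[0][0] + B[0][1] = 8 + 4 = 12, A[0][1] + B[1][1] = -4 + 3 = -1, A[0][2] + B[2][1] = 4 + 8 = 12) = -1 (attained at k = 1)
  C[0][2] = min over k of (A[0][0] + B[0][2] = 8 + 4 = 12, A[0][1] + B[1][2] = -4 + -2 = -6, A[0][2] + B[2][2] = 4 + 10 = 14) = -6 (attained at k = 1)
  C[1][0] = min over k of (A[1][0] + B[0][0] = -2 + 5 = 3, A[1][1] + B[1][0] = 8 + 1 = 9, A[1][2] + B[2][0] = 6 + 10 = 16) = 3 (attained at k = 0)
  C[1][1] = min over k of (A[1][0] + B[0][1] = -2 + 4 = 2, A[1][1] + B[1][1] = 8 + 3 = 11, A[1][2] + B[2][1] = 6 + 8 = 14) = 2 (attained at k = 0)
  C[1][2] = min over k of (A[1][0] + B[0][2] = -2 + 4 = 2, A[1][1] + B[1][2] = 8 + -2 = 6, A[1][2] + B[2][2] = 6 + 10 = 16) = 2 (attained at k = 0)
  C[2][0] = min over k of (A[2][0] + B[0][0] = 1 + 5 = 6, A[2][1] + B[1][0] = -1 + 1 = 0, A[2][2] + B[2][0] = 3 + 10 = 13) = 0 (attained at k = 1)
  C[2][1] = min over k of (A[2][0] + B[0][1] = 1 + 4 = 5, A[2][1] + B[1][1] = -1 + 3 = 2, A[2][2] + B[2][1] = 3 + 8 = 11) = 2 (attained at k = 1)
  C[2][2] = min over k of (A[2][0] + B[0][2] = 1 + 4 = 5, A[2][1] + B[1][2] = -1 + -2 = -3, A[2][2] + B[2][2] = 3 + 10 = 13) = -3 (attained at k = 1)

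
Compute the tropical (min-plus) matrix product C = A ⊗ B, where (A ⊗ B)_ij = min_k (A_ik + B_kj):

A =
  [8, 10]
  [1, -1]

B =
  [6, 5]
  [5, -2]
A ⊗ B =
  [14, 8]
  [4, -3]

Apply the min-plus product entry-by-entry:
  C[0][0] = min over k of (A[0][0] + B[0][0] = 8 + 6 = 14, A[0][1] + B[1][0] = 10 + 5 = 15) = 14 (attained at k = 0)
  C[0][1] = min over k of (A[0][0] + B[0][1] = 8 + 5 = 13, A[0][1] + B[1][1] = 10 + -2 = 8) = 8 (attained at k = 1)
  C[1][0] = min over k of (A[1][0] + B[0][0] = 1 + 6 = 7, A[1][1] + B[1][0] = -1 + 5 = 4) = 4 (attained at k = 1)
  C[1][1] = min over k of (A[1][0] + B[0][1] = 1 + 5 = 6, A[1][1] + B[1][1] = -1 + -2 = -3) = -3 (attained at k = 1)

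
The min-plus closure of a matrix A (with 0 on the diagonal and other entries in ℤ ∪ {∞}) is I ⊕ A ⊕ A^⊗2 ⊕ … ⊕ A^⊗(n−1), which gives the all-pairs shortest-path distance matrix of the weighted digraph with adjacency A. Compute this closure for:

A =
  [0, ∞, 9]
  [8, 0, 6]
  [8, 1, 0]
Closure =
  [0, 10, 9]
  [8, 0, 6]
  [8, 1, 0]

This is the Floyd-Warshall all-pairs shortest-path computation. For each intermediate vertex k = 0, 1, …, 2, update dist[i][j] ← min(dist[i][j], dist[i][k] + dist[k][j]). The final matrix gives, for each (i, j), the minimum total weight of any directed path from i to j (possibly empty when i = j).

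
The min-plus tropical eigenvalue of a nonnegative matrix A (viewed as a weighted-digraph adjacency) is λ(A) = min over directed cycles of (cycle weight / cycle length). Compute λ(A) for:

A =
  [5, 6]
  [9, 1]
λ(A) = 1

Enumerate directed cycles and compute their means (weight / length). Sample:
  cycle 0 → 0: weight = 5, length = 1, mean = 5/1 ≈ 5.000
  cycle 1 → 1: weight = 1, length = 1, mean = 1/1 ≈ 1.000
  cycle 0 → 1 → 0: weight = 15, length = 2, mean = 15/2 ≈ 7.500
  cycle 1 → 0 → 1: weight = 15, length = 2, mean = 15/2 ≈ 7.500
Minimum mean = 1.000, attained e.g. along the cycle 1 → 1 with weight 1 and length 1. So λ(A) = 1/1 = 1.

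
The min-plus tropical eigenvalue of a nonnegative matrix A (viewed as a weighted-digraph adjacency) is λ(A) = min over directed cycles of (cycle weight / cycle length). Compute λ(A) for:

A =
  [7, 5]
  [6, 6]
λ(A) = 11/2

Enumerate directed cycles and compute their means (weight / length). Sample:
  cycle 0 → 0: weight = 7, length = 1, mean = 7/1 ≈ 7.000
  cycle 1 → 1: weight = 6, length = 1, mean = 6/1 ≈ 6.000
  cycle 0 → 1 → 0: weight = 11, length = 2, mean = 11/2 ≈ 5.500
  cycle 1 → 0 → 1: weight = 11, length = 2, mean = 11/2 ≈ 5.500
Minimum mean = 5.500, attained e.g. along the cycle 0 → 1 → 0 with weight 11 and length 2. So λ(A) = 11/2 = 11/2.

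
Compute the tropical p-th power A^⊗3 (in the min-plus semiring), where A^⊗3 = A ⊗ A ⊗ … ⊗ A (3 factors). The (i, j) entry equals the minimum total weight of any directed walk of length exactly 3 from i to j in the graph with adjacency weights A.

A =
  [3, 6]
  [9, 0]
A^⊗3 =
  [9, 6]
  [9, 0]

Each entry (A^⊗3)_ij equals the minimum over all length-3 walks i = v_0 → v_1 → … → v_3 = j of Σ_t A[v_t][v_{t+1}]. For example, for (i, j) = (0, 1) we minimise over 4 possible intermediate vertex sequences; the minimum is 6, attained along the walk 0 → 1 → 1 → 1.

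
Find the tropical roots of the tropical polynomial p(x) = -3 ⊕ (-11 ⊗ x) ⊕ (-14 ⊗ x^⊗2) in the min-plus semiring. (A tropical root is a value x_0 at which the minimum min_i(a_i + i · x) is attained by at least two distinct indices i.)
Roots: {3, 8}

Each tropical root is a break point of the lower envelope of the lines y = a_i + i · x (there are 3 lines, with slopes 0, 1, ..., 2). Only the lines that attain the minimum somewhere contribute to roots; other lines are dominated. Here the surviving (envelope) indices are i = 2, i = 1, i = 0.
Intersections between consecutive envelope lines give the roots: for adjacent envelope indices i < j the intersection is x = (a_i − a_j) / (j − i). Reading off the sorted break points: {3, 8}.
Verification: at each break x_0, at least two indices attain the minimum of min_i(a_i + i · x_0).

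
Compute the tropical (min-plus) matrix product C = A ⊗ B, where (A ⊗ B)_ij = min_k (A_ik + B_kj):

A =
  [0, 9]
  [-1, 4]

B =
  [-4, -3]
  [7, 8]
A ⊗ B =
  [-4, -3]
  [-5, -4]

Apply the min-plus product entry-by-entry:
  C[0][0] = min over k of (A[0][0] + B[0][0] = 0 + -4 = -4, A[0][1] + B[1][0] = 9 + 7 = 16) = -4 (attained at k = 0)
  C[0][1] = min over k of (A[0][0] + B[0][1] = 0 + -3 = -3, A[0][1] + B[1][1] = 9 + 8 = 17) = -3 (attained at k = 0)
  C[1][0] = min over k of (A[1][0] + B[0][0] = -1 + -4 = -5, A[1][1] + B[1][0] = 4 + 7 = 11) = -5 (attained at k = 0)
  C[1][1] = min over k of (A[1][0] + B[0][1] = -1 + -3 = -4, A[1][1] + B[1][1] = 4 + 8 = 12) = -4 (attained at k = 0)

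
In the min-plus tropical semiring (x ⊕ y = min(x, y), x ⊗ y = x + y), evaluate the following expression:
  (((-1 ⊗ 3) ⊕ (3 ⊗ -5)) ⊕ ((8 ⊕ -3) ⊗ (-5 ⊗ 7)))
(((-1 ⊗ 3) ⊕ (3 ⊗ -5)) ⊕ ((8 ⊕ -3) ⊗ (-5 ⊗ 7))) = -2

Expand innermost to outermost. Recall ⊕ takes the minimum of its arguments and ⊗ takes their sum. Working out the expression (((-1 ⊗ 3) ⊕ (3 ⊗ -5)) ⊕ ((8 ⊕ -3) ⊗ (-5 ⊗ 7))) gives -2.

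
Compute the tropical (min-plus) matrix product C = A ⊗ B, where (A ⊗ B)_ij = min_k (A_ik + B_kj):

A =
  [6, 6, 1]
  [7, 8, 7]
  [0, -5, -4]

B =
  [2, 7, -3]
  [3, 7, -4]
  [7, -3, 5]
A ⊗ B =
  [8, -2, 2]
  [9, 4, 4]
  [-2, -7, -9]

Apply the min-plus product entry-by-entry:
  C[0][0] = min over k of (A[0][0] + B[0][0] = 6 + 2 = 8, A[0][1] + B[1][0] = 6 + 3 = 9, A[0][2] + B[2][0] = 1 + 7 = 8) = 8 (attained at k = 0)
  C[0][1] = min over k of (A[0][0] + B[0][1] = 6 + 7 = 13, A[0][1] + B[1][1] = 6 + 7 = 13, A[0][2] + B[2][1] = 1 + -3 = -2) = -2 (attained at k = 2)
  C[0][2] = min over k of (A[0][0] + B[0][2] = 6 + -3 = 3, A[0][1] + B[1][2] = 6 + -4 = 2, A[0][2] + B[2][2] = 1 + 5 = 6) = 2 (attained at k = 1)
  C[1][0] = min over k of (A[1][0] + B[0][0] = 7 + 2 = 9, A[1][1] + B[1][0] = 8 + 3 = 11, A[1][2] + B[2][0] = 7 + 7 = 14) = 9 (attained at k = 0)
  C[1][1] = min over k of (A[1][0] + B[0][1] = 7 + 7 = 14, A[1][1] + B[1][1] = 8 + 7 = 15, A[1][2] + B[2][1] = 7 + -3 = 4) = 4 (attained at k = 2)
  C[1][2] = min over k of (A[1][0] + B[0][2] = 7 + -3 = 4, A[1][1] + B[1][2] = 8 + -4 = 4, A[1][2] + B[2][2] = 7 + 5 = 12) = 4 (attained at k = 0)
  C[2][0] = min over k of (A[2][0] + B[0][0] = 0 + 2 = 2, A[2][1] + B[1][0] = -5 + 3 = -2, A[2][2] + B[2][0] = -4 + 7 = 3) = -2 (attained at k = 1)
  C[2][1] = min over k of (A[2][0] + B[0][1] = 0 + 7 = 7, A[2][1] + B[1][1] = -5 + 7 = 2, A[2][2] + B[2][1] = -4 + -3 = -7) = -7 (attained at k = 2)
  C[2][2] = min over k of (A[2][0] + B[0][2] = 0 + -3 = -3, A[2][1] + B[1][2] = -5 + -4 = -9, A[2][2] + B[2][2] = -4 + 5 = 1) = -9 (attained at k = 1)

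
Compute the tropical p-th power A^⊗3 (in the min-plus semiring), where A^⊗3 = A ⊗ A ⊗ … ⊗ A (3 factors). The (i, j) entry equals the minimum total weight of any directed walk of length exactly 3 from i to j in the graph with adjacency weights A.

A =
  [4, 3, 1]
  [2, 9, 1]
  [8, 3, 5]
A^⊗3 =
  [6, 7, 5]
  [6, 6, 5]
  [9, 7, 6]

Each entry (A^⊗3)_ij equals the minimum over all length-3 walks i = v_0 → v_1 → … → v_3 = j of Σ_t A[v_t][v_{t+1}]. For example, for (i, j) = (0, 2) we minimise over 9 possible intermediate vertex sequences; the minimum is 5, attained along the walk 0 → 2 → 1 → 2.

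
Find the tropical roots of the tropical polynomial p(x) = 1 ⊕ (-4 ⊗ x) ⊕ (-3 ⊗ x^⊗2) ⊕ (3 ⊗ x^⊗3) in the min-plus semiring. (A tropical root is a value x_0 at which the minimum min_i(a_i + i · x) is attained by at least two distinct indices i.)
Roots: {-6, -1, 5}

Each tropical root is a break point of the lower envelope of the lines y = a_i + i · x (there are 4 lines, with slopes 0, 1, ..., 3). Only the lines that attain the minimum somewhere contribute to roots; other lines are dominated. Here the surviving (envelope) indices are i = 3, i = 2, i = 1, i = 0.
Intersections between consecutive envelope lines give the roots: for adjacent envelope indices i < j the intersection is x = (a_i − a_j) / (j − i). Reading off the sorted break points: {-6, -1, 5}.
Verification: at each break x_0, at least two indices attain the minimum of min_i(a_i + i · x_0).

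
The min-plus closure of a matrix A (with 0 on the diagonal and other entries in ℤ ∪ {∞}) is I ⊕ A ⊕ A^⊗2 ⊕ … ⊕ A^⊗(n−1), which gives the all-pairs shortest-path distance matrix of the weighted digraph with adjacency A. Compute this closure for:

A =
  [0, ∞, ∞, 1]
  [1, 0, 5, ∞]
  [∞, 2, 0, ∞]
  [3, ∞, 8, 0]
Closure =
  [0, 11, 9, 1]
  [1, 0, 5, 2]
  [3, 2, 0, 4]
  [3, 10, 8, 0]

This is the Floyd-Warshall all-pairs shortest-path computation. For each intermediate vertex k = 0, 1, …, 3, update dist[i][j] ← min(dist[i][j], dist[i][k] + dist[k][j]). The final matrix gives, for each (i, j), the minimum total weight of any directed path from i to j (possibly empty when i = j).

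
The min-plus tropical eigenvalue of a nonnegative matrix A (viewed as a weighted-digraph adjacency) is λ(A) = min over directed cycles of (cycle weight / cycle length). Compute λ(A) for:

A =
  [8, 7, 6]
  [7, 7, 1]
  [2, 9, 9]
λ(A) = 10/3

Enumerate directed cycles and compute their means (weight / length). Sample:
  cycle 0 → 0: weight = 8, length = 1, mean = 8/1 ≈ 8.000
  cycle 1 → 1: weight = 7, length = 1, mean = 7/1 ≈ 7.000
  cycle 2 → 2: weight = 9, length = 1, mean = 9/1 ≈ 9.000
  cycle 0 → 1 → 0: weight = 14, length = 2, mean = 14/2 ≈ 7.000
  cycle 0 → 2 → 0: weight = 8, length = 2, mean = 8/2 ≈ 4.000
  cycle 1 → 0 → 1: weight = 14, length = 2, mean = 14/2 ≈ 7.000
Minimum mean = 3.333, attained e.g. along the cycle 0 → 1 → 2 → 0 with weight 10 and length 3. So λ(A) = 10/3 = 10/3.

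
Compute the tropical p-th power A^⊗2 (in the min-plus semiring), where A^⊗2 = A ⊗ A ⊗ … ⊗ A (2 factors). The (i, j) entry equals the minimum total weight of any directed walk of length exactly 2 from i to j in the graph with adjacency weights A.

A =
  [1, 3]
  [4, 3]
A^⊗2 =
  [2, 4]
  [5, 6]

Each entry (A^⊗2)_ij equals the minimum over all length-2 walks i = v_0 → v_1 → … → v_2 = j of Σ_t A[v_t][v_{t+1}]. For example, for (i, j) = (0, 1) we minimise over 2 possible intermediate vertex sequences; the minimum is 4, attained along the walk 0 → 0 → 1.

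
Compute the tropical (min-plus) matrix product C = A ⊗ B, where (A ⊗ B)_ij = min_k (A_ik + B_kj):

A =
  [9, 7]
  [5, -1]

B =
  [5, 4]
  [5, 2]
A ⊗ B =
  [12, 9]
  [4, 1]

Apply the min-plus product entry-by-entry:
  C[0][0] = min over k of (A[0][0] + B[0][0] = 9 + 5 = 14, A[0][1] + B[1][0] = 7 + 5 = 12) = 12 (attained at k = 1)
  C[0][1] = min over k of (A[0][0] + B[0][1] = 9 + 4 = 13, A[0][1] + B[1][1] = 7 + 2 = 9) = 9 (attained at k = 1)
  C[1][0] = min over k of (A[1][0] + B[0][0] = 5 + 5 = 10, A[1][1] + B[1][0] = -1 + 5 = 4) = 4 (attained at k = 1)
  C[1][1] = min over k of (A[1][0] + B[0][1] = 5 + 4 = 9, A[1][1] + B[1][1] = -1 + 2 = 1) = 1 (attained at k = 1)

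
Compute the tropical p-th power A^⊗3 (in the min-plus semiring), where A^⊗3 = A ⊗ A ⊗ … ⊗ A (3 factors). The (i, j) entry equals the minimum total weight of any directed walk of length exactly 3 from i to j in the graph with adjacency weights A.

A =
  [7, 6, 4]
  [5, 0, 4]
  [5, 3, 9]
A^⊗3 =
  [11, 6, 10]
  [5, 0, 4]
  [8, 3, 7]

Each entry (A^⊗3)_ij equals the minimum over all length-3 walks i = v_0 → v_1 → … → v_3 = j of Σ_t A[v_t][v_{t+1}]. For example, for (i, j) = (0, 2) we minimise over 9 possible intermediate vertex sequences; the minimum is 10, attained along the walk 0 → 1 → 1 → 2.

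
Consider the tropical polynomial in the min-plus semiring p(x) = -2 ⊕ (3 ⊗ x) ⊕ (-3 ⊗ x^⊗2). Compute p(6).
p(6) = -2

A tropical monomial a ⊗ x^⊗i evaluates to a + i · x. Evaluating each term at x = 6:
  Term 0 contributes -2 + 0 · 6 = -2
  Term 1 contributes 3 + 1 · 6 = 9
  Term 2 contributes -3 + 2 · 6 = 9
p(6) = ⊕ of these = min[-2, 9, 9] = -2.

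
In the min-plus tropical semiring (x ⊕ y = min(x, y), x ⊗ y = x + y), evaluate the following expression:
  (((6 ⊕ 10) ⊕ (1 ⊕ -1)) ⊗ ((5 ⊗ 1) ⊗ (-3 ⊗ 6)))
(((6 ⊕ 10) ⊕ (1 ⊕ -1)) ⊗ ((5 ⊗ 1) ⊗ (-3 ⊗ 6))) = 8

Expand innermost to outermost. Recall ⊕ takes the minimum of its arguments and ⊗ takes their sum. Working out the expression (((6 ⊕ 10) ⊕ (1 ⊕ -1)) ⊗ ((5 ⊗ 1) ⊗ (-3 ⊗ 6))) gives 8.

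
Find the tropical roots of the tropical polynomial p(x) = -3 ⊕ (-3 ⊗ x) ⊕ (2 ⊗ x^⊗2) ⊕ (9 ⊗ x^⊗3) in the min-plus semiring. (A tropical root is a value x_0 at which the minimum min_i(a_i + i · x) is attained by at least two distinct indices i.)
Roots: {-7, -5, 0}

Each tropical root is a break point of the lower envelope of the lines y = a_i + i · x (there are 4 lines, with slopes 0, 1, ..., 3). Only the lines that attain the minimum somewhere contribute to roots; other lines are dominated. Here the surviving (envelope) indices are i = 3, i = 2, i = 1, i = 0.
Intersections between consecutive envelope lines give the roots: for adjacent envelope indices i < j the intersection is x = (a_i − a_j) / (j − i). Reading off the sorted break points: {-7, -5, 0}.
Verification: at each break x_0, at least two indices attain the minimum of min_i(a_i + i · x_0).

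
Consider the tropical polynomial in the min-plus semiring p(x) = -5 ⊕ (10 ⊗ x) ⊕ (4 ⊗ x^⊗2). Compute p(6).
p(6) = -5

A tropical monomial a ⊗ x^⊗i evaluates to a + i · x. Evaluating each term at x = 6:
  Term 0 contributes -5 + 0 · 6 = -5
  Term 1 contributes 10 + 1 · 6 = 16
  Term 2 contributes 4 + 2 · 6 = 16
p(6) = ⊕ of these = min[-5, 16, 16] = -5.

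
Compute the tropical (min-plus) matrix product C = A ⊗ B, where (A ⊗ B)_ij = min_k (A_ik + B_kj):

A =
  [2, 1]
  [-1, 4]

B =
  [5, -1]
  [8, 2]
A ⊗ B =
  [7, 1]
  [4, -2]

Apply the min-plus product entry-by-entry:
  C[0][0] = min over k of (A[0][0] + B[0][0] = 2 + 5 = 7, A[0][1] + B[1][0] = 1 + 8 = 9) = 7 (attained at k = 0)
  C[0][1] = min over k of (A[0][0] + B[0][1] = 2 + -1 = 1, A[0][1] + B[1][1] = 1 + 2 = 3) = 1 (attained at k = 0)
  C[1][0] = min over k of (A[1][0] + B[0][0] = -1 + 5 = 4, A[1][1] + B[1][0] = 4 + 8 = 12) = 4 (attained at k = 0)
  C[1][1] = min over k of (A[1][0] + B[0][1] = -1 + -1 = -2, A[1][1] + B[1][1] = 4 + 2 = 6) = -2 (attained at k = 0)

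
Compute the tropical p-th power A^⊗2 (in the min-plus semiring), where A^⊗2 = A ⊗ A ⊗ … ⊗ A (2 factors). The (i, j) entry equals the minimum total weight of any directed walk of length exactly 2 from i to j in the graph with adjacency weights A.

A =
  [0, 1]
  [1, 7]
A^⊗2 =
  [0, 1]
  [1, 2]

Each entry (A^⊗2)_ij equals the minimum over all length-2 walks i = v_0 → v_1 → … → v_2 = j of Σ_t A[v_t][v_{t+1}]. For example, for (i, j) = (0, 1) we minimise over 2 possible intermediate vertex sequences; the minimum is 1, attained along the walk 0 → 0 → 1.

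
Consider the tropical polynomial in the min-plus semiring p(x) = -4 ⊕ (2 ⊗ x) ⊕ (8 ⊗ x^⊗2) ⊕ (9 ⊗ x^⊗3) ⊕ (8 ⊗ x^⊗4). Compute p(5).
p(5) = -4

A tropical monomial a ⊗ x^⊗i evaluates to a + i · x. Evaluating each term at x = 5:
  Term 0 contributes -4 + 0 · 5 = -4
  Term 1 contributes 2 + 1 · 5 = 7
  Term 2 contributes 8 + 2 · 5 = 18
  Term 3 contributes 9 + 3 · 5 = 24
  Term 4 contributes 8 + 4 · 5 = 28
p(5) = ⊕ of these = min[-4, 7, 18, 24, 28] = -4.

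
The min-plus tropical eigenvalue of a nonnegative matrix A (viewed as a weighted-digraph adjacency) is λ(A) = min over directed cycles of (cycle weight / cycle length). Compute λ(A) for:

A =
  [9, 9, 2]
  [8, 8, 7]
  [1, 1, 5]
λ(A) = 3/2

Enumerate directed cycles and compute their means (weight / length). Sample:
  cycle 0 → 0: weight = 9, length = 1, mean = 9/1 ≈ 9.000
  cycle 1 → 1: weight = 8, length = 1, mean = 8/1 ≈ 8.000
  cycle 2 → 2: weight = 5, length = 1, mean = 5/1 ≈ 5.000
  cycle 0 → 1 → 0: weight = 17, length = 2, mean = 17/2 ≈ 8.500
  cycle 0 → 2 → 0: weight = 3, length = 2, mean = 3/2 ≈ 1.500
  cycle 1 → 0 → 1: weight = 17, length = 2, mean = 17/2 ≈ 8.500
Minimum mean = 1.500, attained e.g. along the cycle 0 → 2 → 0 with weight 3 and length 2. So λ(A) = 3/2 = 3/2.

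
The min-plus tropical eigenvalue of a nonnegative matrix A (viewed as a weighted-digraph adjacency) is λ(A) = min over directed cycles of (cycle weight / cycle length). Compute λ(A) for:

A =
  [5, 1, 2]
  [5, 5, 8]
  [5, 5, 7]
λ(A) = 3

Enumerate directed cycles and compute their means (weight / length). Sample:
  cycle 0 → 0: weight = 5, length = 1, mean = 5/1 ≈ 5.000
  cycle 1 → 1: weight = 5, length = 1, mean = 5/1 ≈ 5.000
  cycle 2 → 2: weight = 7, length = 1, mean = 7/1 ≈ 7.000
  cycle 0 → 1 → 0: weight = 6, length = 2, mean = 6/2 ≈ 3.000
  cycle 0 → 2 → 0: weight = 7, length = 2, mean = 7/2 ≈ 3.500
  cycle 1 → 0 → 1: weight = 6, length = 2, mean = 6/2 ≈ 3.000
Minimum mean = 3.000, attained e.g. along the cycle 0 → 1 → 0 with weight 6 and length 2. So λ(A) = 6/2 = 3.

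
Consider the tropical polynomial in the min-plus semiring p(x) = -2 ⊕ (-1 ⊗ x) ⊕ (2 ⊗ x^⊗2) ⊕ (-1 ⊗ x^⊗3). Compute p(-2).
p(-2) = -7

A tropical monomial a ⊗ x^⊗i evaluates to a + i · x. Evaluating each term at x = -2:
  Term 0 contributes -2 + 0 · -2 = -2
  Term 1 contributes -1 + 1 · -2 = -3
  Term 2 contributes 2 + 2 · -2 = -2
  Term 3 contributes -1 + 3 · -2 = -7
p(-2) = ⊕ of these = min[-2, -3, -2, -7] = -7.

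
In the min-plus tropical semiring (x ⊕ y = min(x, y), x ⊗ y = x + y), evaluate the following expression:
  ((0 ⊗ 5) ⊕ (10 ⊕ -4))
((0 ⊗ 5) ⊕ (10 ⊕ -4)) = -4

Expand innermost to outermost. Recall ⊕ takes the minimum of its arguments and ⊗ takes their sum. Working out the expression ((0 ⊗ 5) ⊕ (10 ⊕ -4)) gives -4.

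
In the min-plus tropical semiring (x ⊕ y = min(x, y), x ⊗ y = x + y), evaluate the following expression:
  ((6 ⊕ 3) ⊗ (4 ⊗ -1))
((6 ⊕ 3) ⊗ (4 ⊗ -1)) = 6

Expand innermost to outermost. Recall ⊕ takes the minimum of its arguments and ⊗ takes their sum. Working out the expression ((6 ⊕ 3) ⊗ (4 ⊗ -1)) gives 6.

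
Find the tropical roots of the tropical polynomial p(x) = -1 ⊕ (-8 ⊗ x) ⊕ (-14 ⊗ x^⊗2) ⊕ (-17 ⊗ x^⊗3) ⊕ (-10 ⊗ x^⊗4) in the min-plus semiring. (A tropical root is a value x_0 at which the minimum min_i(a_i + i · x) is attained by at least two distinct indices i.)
Roots: {-7, 3, 6, 7}

Each tropical root is a break point of the lower envelope of the lines y = a_i + i · x (there are 5 lines, with slopes 0, 1, ..., 4). Only the lines that attain the minimum somewhere contribute to roots; other lines are dominated. Here the surviving (envelope) indices are i = 4, i = 3, i = 2, i = 1, i = 0.
Intersections between consecutive envelope lines give the roots: for adjacent envelope indices i < j the intersection is x = (a_i − a_j) / (j − i). Reading off the sorted break points: {-7, 3, 6, 7}.
Verification: at each break x_0, at least two indices attain the minimum of min_i(a_i + i · x_0).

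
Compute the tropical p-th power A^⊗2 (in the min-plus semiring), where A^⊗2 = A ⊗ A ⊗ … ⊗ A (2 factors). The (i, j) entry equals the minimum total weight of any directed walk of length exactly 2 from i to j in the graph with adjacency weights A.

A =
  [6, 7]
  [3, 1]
A^⊗2 =
  [10, 8]
  [4, 2]

Each entry (A^⊗2)_ij equals the minimum over all length-2 walks i = v_0 → v_1 → … → v_2 = j of Σ_t A[v_t][v_{t+1}]. For example, for (i, j) = (0, 1) we minimise over 2 possible intermediate vertex sequences; the minimum is 8, attained along the walk 0 → 1 → 1.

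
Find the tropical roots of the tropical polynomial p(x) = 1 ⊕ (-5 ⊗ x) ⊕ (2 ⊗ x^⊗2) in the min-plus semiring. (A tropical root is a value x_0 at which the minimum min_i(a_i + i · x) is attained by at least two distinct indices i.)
Roots: {-7, 6}

Each tropical root is a break point of the lower envelope of the lines y = a_i + i · x (there are 3 lines, with slopes 0, 1, ..., 2). Only the lines that attain the minimum somewhere contribute to roots; other lines are dominated. Here the surviving (envelope) indices are i = 2, i = 1, i = 0.
Intersections between consecutive envelope lines give the roots: for adjacent envelope indices i < j the intersection is x = (a_i − a_j) / (j − i). Reading off the sorted break points: {-7, 6}.
Verification: at each break x_0, at least two indices attain the minimum of min_i(a_i + i · x_0).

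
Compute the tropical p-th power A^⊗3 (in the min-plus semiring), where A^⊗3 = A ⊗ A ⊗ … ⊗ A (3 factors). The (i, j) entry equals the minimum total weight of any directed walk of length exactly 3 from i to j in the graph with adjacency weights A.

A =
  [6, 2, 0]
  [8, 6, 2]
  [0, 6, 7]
A^⊗3 =
  [4, 2, 0]
  [8, 4, 2]
  [0, 6, 4]

Each entry (A^⊗3)_ij equals the minimum over all length-3 walks i = v_0 → v_1 → … → v_3 = j of Σ_t A[v_t][v_{t+1}]. For example, for (i, j) = (0, 2) we minimise over 9 possible intermediate vertex sequences; the minimum is 0, attained along the walk 0 → 2 → 0 → 2.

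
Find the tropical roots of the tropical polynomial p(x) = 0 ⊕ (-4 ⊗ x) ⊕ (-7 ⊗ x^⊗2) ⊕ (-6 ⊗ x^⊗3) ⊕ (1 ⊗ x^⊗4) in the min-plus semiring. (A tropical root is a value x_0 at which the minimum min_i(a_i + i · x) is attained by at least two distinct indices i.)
Roots: {-7, -1, 3, 4}

Each tropical root is a break point of the lower envelope of the lines y = a_i + i · x (there are 5 lines, with slopes 0, 1, ..., 4). Only the lines that attain the minimum somewhere contribute to roots; other lines are dominated. Here the surviving (envelope) indices are i = 4, i = 3, i = 2, i = 1, i = 0.
Intersections between consecutive envelope lines give the roots: for adjacent envelope indices i < j the intersection is x = (a_i − a_j) / (j − i). Reading off the sorted break points: {-7, -1, 3, 4}.
Verification: at each break x_0, at least two indices attain the minimum of min_i(a_i + i · x_0).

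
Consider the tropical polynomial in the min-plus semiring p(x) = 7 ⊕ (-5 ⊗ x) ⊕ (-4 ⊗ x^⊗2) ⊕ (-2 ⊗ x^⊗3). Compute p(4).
p(4) = -1

A tropical monomial a ⊗ x^⊗i evaluates to a + i · x. Evaluating each term at x = 4:
  Term 0 contributes 7 + 0 · 4 = 7
  Term 1 contributes -5 + 1 · 4 = -1
  Term 2 contributes -4 + 2 · 4 = 4
  Term 3 contributes -2 + 3 · 4 = 10
p(4) = ⊕ of these = min[7, -1, 4, 10] = -1.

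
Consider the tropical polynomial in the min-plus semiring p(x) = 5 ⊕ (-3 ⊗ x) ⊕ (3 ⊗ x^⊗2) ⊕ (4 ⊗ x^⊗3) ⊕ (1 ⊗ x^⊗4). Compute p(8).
p(8) = 5

A tropical monomial a ⊗ x^⊗i evaluates to a + i · x. Evaluating each term at x = 8:
  Term 0 contributes 5 + 0 · 8 = 5
  Term 1 contributes -3 + 1 · 8 = 5
  Term 2 contributes 3 + 2 · 8 = 19
  Term 3 contributes 4 + 3 · 8 = 28
  Term 4 contributes 1 + 4 · 8 = 33
p(8) = ⊕ of these = min[5, 5, 19, 28, 33] = 5.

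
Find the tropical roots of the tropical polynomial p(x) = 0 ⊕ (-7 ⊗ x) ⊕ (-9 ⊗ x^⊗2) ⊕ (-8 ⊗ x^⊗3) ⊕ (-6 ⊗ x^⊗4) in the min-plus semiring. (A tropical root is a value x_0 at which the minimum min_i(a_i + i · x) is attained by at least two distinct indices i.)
Roots: {-2, -1, 2, 7}

Each tropical root is a break point of the lower envelope of the lines y = a_i + i · x (there are 5 lines, with slopes 0, 1, ..., 4). Only the lines that attain the minimum somewhere contribute to roots; other lines are dominated. Here the surviving (envelope) indices are i = 4, i = 3, i = 2, i = 1, i = 0.
Intersections between consecutive envelope lines give the roots: for adjacent envelope indices i < j the intersection is x = (a_i − a_j) / (j − i). Reading off the sorted break points: {-2, -1, 2, 7}.
Verification: at each break x_0, at least two indices attain the minimum of min_i(a_i + i · x_0).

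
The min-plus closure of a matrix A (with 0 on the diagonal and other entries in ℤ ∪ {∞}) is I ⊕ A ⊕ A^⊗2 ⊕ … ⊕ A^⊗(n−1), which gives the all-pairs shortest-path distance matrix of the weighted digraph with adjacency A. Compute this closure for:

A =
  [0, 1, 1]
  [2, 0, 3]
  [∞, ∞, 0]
Closure =
  [0, 1, 1]
  [2, 0, 3]
  [∞, ∞, 0]

This is the Floyd-Warshall all-pairs shortest-path computation. For each intermediate vertex k = 0, 1, …, 2, update dist[i][j] ← min(dist[i][j], dist[i][k] + dist[k][j]). The final matrix gives, for each (i, j), the minimum total weight of any directed path from i to j (possibly empty when i = j).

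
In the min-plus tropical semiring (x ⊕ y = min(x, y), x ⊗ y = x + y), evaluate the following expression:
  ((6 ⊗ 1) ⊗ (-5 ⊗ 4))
((6 ⊗ 1) ⊗ (-5 ⊗ 4)) = 6

Expand innermost to outermost. Recall ⊕ takes the minimum of its arguments and ⊗ takes their sum. Working out the expression ((6 ⊗ 1) ⊗ (-5 ⊗ 4)) gives 6.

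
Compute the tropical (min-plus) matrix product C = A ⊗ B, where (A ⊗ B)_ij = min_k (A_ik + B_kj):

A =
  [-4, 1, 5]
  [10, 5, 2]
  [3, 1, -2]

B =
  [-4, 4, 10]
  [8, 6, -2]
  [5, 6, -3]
A ⊗ B =
  [-8, 0, -1]
  [6, 8, -1]
  [-1, 4, -5]

Apply the min-plus product entry-by-entry:
  C[0][0] = min over k of (A[0][0] + B[0][0] = -4 + -4 = -8, A[0][1] + B[1][0] = 1 + 8 = 9, A[0][2] + B[2][0] = 5 + 5 = 10) = -8 (attained at k = 0)
  C[0][1] = min over k of (A[0][0] + B[0][1] = -4 + 4 = 0, A[0][1] + B[1][1] = 1 + 6 = 7, A[0][2] + B[2][1] = 5 + 6 = 11) = 0 (attained at k = 0)
  C[0][2] = min over k of (A[0][0] + B[0][2] = -4 + 10 = 6, A[0][1] + B[1][2] = 1 + -2 = -1, A[0][2] + B[2][2] = 5 + -3 = 2) = -1 (attained at k = 1)
  C[1][0] = min over k of (A[1][0] + B[0][0] = 10 + -4 = 6, A[1][1] + B[1][0] = 5 + 8 = 13, A[1][2] + B[2][0] = 2 + 5 = 7) = 6 (attained at k = 0)
  C[1][1] = min over k of (A[1][0] + B[0][1] = 10 + 4 = 14, A[1][1] + B[1][1] = 5 + 6 = 11, A[1][2] + B[2][1] = 2 + 6 = 8) = 8 (attained at k = 2)
  C[1][2] = min over k of (A[1][0] + B[0][2] = 10 + 10 = 20, A[1][1] + B[1][2] = 5 + -2 = 3, A[1][2] + B[2][2] = 2 + -3 = -1) = -1 (attained at k = 2)
  C[2][0] = min over k of (A[2][0] + B[0][0] = 3 + -4 = -1, A[2][1] + B[1][0] = 1 + 8 = 9, A[2][2] + B[2][0] = -2 + 5 = 3) = -1 (attained at k = 0)
  C[2][1] = min over k of (A[2][0] + B[0][1] = 3 + 4 = 7, A[2][1] + B[1][1] = 1 + 6 = 7, A[2][2] + B[2][1] = -2 + 6 = 4) = 4 (attained at k = 2)
  C[2][2] = min over k of (A[2][0] + B[0][2] = 3 + 10 = 13, A[2][1] + B[1][2] = 1 + -2 = -1, A[2][2] + B[2][2] = -2 + -3 = -5) = -5 (attained at k = 2)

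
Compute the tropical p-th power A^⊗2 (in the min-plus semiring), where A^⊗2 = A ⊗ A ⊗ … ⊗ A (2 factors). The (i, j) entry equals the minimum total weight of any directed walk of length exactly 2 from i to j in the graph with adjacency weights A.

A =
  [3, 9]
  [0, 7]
A^⊗2 =
  [6, 12]
  [3, 9]

Each entry (A^⊗2)_ij equals the minimum over all length-2 walks i = v_0 → v_1 → … → v_2 = j of Σ_t A[v_t][v_{t+1}]. For example, for (i, j) = (0, 1) we minimise over 2 possible intermediate vertex sequences; the minimum is 12, attained along the walk 0 → 0 → 1.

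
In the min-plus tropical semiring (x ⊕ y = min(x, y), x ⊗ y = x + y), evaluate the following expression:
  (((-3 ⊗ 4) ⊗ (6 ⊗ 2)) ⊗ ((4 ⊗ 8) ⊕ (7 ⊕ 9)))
(((-3 ⊗ 4) ⊗ (6 ⊗ 2)) ⊗ ((4 ⊗ 8) ⊕ (7 ⊕ 9))) = 16

Expand innermost to outermost. Recall ⊕ takes the minimum of its arguments and ⊗ takes their sum. Working out the expression (((-3 ⊗ 4) ⊗ (6 ⊗ 2)) ⊗ ((4 ⊗ 8) ⊕ (7 ⊕ 9))) gives 16.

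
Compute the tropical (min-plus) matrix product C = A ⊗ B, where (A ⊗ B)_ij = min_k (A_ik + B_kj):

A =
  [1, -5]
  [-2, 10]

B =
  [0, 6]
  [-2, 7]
A ⊗ B =
  [-7, 2]
  [-2, 4]

Apply the min-plus product entry-by-entry:
  C[0][0] = min over k of (A[0][0] + B[0][0] = 1 + 0 = 1, A[0][1] + B[1][0] = -5 + -2 = -7) = -7 (attained at k = 1)
  C[0][1] = min over k of (A[0][0] + B[0][1] = 1 + 6 = 7, A[0][1] + B[1][1] = -5 + 7 = 2) = 2 (attained at k = 1)
  C[1][0] = min over k of (A[1][0] + B[0][0] = -2 + 0 = -2, A[1][1] + B[1][0] = 10 + -2 = 8) = -2 (attained at k = 0)
  C[1][1] = min over k of (A[1][0] + B[0][1] = -2 + 6 = 4, A[1][1] + B[1][1] = 10 + 7 = 17) = 4 (attained at k = 0)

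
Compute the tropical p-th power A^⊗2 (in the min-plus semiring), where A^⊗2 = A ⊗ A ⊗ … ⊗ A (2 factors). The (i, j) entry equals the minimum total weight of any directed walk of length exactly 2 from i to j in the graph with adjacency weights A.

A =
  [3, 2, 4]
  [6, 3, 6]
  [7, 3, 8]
A^⊗2 =
  [6, 5, 7]
  [9, 6, 9]
  [9, 6, 9]

Each entry (A^⊗2)_ij equals the minimum over all length-2 walks i = v_0 → v_1 → … → v_2 = j of Σ_t A[v_t][v_{t+1}]. For example, for (i, j) = (0, 2) we minimise over 3 possible intermediate vertex sequences; the minimum is 7, attained along the walk 0 → 0 → 2.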